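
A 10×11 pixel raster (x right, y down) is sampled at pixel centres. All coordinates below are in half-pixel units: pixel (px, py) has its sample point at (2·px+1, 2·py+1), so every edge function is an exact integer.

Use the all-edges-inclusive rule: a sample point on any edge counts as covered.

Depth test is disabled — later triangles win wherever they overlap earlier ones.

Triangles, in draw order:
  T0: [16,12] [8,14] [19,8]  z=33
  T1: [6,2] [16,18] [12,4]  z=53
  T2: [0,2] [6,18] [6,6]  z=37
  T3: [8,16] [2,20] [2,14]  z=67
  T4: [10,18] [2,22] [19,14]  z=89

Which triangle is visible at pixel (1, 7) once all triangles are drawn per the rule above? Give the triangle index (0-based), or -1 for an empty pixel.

T0:
  2·area = 26
  edge (16, 12)→(8, 14): d=(-8,2) inclusive
  edge (8, 14)→(19, 8): d=(11,-6) inclusive
  edge (19, 8)→(16, 12): d=(-3,4) inclusive
    (7,5)@(15, 11): e=[10,9,7] → #
    (8,5)@(17, 11): e=[6,21,-1] → ·
    (5,6)@(11, 13): e=[2,7,17] → #
    (6,6)@(13, 13): e=[-2,19,9] → ·
    (7,6)@(15, 13): e=[-6,31,1] → ·
    (5,7)@(11, 15): e=[-14,29,11] → ·
  covered (2 px):
    · · · · · · · · · ·
    · · · · · · · · · ·
    · · · · · · · · · ·
    · · · · · · · · · ·
    · · · · · · · · · ·
    · · · · · · · # · ·
    · · · · · # · · · ·
    · · · · · · · · · ·
    · · · · · · · · · ·
    · · · · · · · · · ·
    · · · · · · · · · ·
T1:
  2·area = 76  (B↔C swapped to make it positive)
  edge (6, 2)→(12, 4): d=(6,2) inclusive
  edge (12, 4)→(16, 18): d=(4,14) inclusive
  edge (16, 18)→(6, 2): d=(-10,-16) inclusive
    (1,0)@(3, 1): e=[0,114,-38] → ·  [on edge]
    (3,1)@(7, 3): e=[4,66,6] → #
    (4,1)@(9, 3): e=[0,38,38] → #  [on edge]
    (5,1)@(11, 3): e=[-4,10,70] → ·
    (3,2)@(7, 5): e=[16,74,-14] → ·
    (4,2)@(9, 5): e=[12,46,18] → #
    (5,2)@(11, 5): e=[8,18,50] → #
    (6,2)@(13, 5): e=[4,-10,82] → ·
    (7,2)@(15, 5): e=[0,-38,114] → ·  [on edge]
    (4,3)@(9, 7): e=[24,54,-2] → ·
    (5,3)@(11, 7): e=[20,26,30] → #
    (6,3)@(13, 7): e=[16,-2,62] → ·
  covered (10 px):
    · · · · · · · · · ·
    · · · # # · · · · ·
    · · · · # # · · · ·
    · · · · · # · · · ·
    · · · · · # # · · ·
    · · · · · · # · · ·
    · · · · · · # · · ·
    · · · · · · · # · ·
    · · · · · · · · · ·
    · · · · · · · · · ·
    · · · · · · · · · ·
T2:
  2·area = 72  (B↔C swapped to make it positive)
  edge (0, 2)→(6, 6): d=(6,4) inclusive
  edge (6, 6)→(6, 18): d=(0,12) inclusive
  edge (6, 18)→(0, 2): d=(-6,-16) inclusive
    (0,1)@(1, 3): e=[2,60,10] → #
    (1,1)@(3, 3): e=[-6,36,42] → ·
    (0,2)@(1, 5): e=[14,60,-2] → ·
    (1,2)@(3, 5): e=[6,36,30] → #
    (2,2)@(5, 5): e=[-2,12,62] → ·
    (1,3)@(3, 7): e=[18,36,18] → #
    (2,3)@(5, 7): e=[10,12,50] → #
    (3,3)@(7, 7): e=[2,-12,82] → ·
    (1,4)@(3, 9): e=[30,36,6] → #
    (3,4)@(7, 9): e=[14,-12,70] → ·
    (1,5)@(3, 11): e=[42,36,-6] → ·
    (2,5)@(5, 11): e=[34,12,26] → #
  covered (9 px):
    · · · · · · · · · ·
    # · · · · · · · · ·
    · # · · · · · · · ·
    · # # · · · · · · ·
    · # # · · · · · · ·
    · · # · · · · · · ·
    · · # · · · · · · ·
    · · # · · · · · · ·
    · · · · · · · · · ·
    · · · · · · · · · ·
    · · · · · · · · · ·
T3:
  2·area = 36
  edge (8, 16)→(2, 20): d=(-6,4) inclusive
  edge (2, 20)→(2, 14): d=(0,-6) inclusive
  edge (2, 14)→(8, 16): d=(6,2) inclusive
    (1,7)@(3, 15): e=[26,6,4] → #
    (2,7)@(5, 15): e=[18,18,0] → #  [on edge]
    (3,7)@(7, 15): e=[10,30,-4] → ·
    (1,8)@(3, 17): e=[14,6,16] → #
    (3,8)@(7, 17): e=[-2,30,8] → ·
    (5,8)@(11, 17): e=[-18,54,0] → ·  [on edge]
    (1,9)@(3, 19): e=[2,6,28] → #
    (2,9)@(5, 19): e=[-6,18,24] → ·
    (8,9)@(17, 19): e=[-54,90,0] → ·  [on edge]
    (1,10)@(3, 21): e=[-10,6,40] → ·
  covered (5 px):
    · · · · · · · · · ·
    · · · · · · · · · ·
    · · · · · · · · · ·
    · · · · · · · · · ·
    · · · · · · · · · ·
    · · · · · · · · · ·
    · · · · · · · · · ·
    · # # · · · · · · ·
    · # # · · · · · · ·
    · # · · · · · · · ·
    · · · · · · · · · ·
T4:
  2·area = 4  (B↔C swapped to make it positive)
  edge (10, 18)→(19, 14): d=(9,-4) inclusive
  edge (19, 14)→(2, 22): d=(-17,8) inclusive
  edge (2, 22)→(10, 18): d=(8,-4) inclusive
  covered (0 px):
    · · · · · · · · · ·
    · · · · · · · · · ·
    · · · · · · · · · ·
    · · · · · · · · · ·
    · · · · · · · · · ·
    · · · · · · · · · ·
    · · · · · · · · · ·
    · · · · · · · · · ·
    · · · · · · · · · ·
    · · · · · · · · · ·
    · · · · · · · · · ·

Z-buffer (winner per pixel, '.' = empty):
  . . . . . . . . . .
  2 . . 1 1 . . . . .
  . 2 . . 1 1 . . . .
  . 2 2 . . 1 . . . .
  . 2 2 . . 1 1 . . .
  . . 2 . . . 1 0 . .
  . . 2 . . 0 1 . . .
  . 3 3 . . . . 1 . .
  . 3 3 . . . . . . .
  . 3 . . . . . . . .
  . . . . . . . . . .

Final: 3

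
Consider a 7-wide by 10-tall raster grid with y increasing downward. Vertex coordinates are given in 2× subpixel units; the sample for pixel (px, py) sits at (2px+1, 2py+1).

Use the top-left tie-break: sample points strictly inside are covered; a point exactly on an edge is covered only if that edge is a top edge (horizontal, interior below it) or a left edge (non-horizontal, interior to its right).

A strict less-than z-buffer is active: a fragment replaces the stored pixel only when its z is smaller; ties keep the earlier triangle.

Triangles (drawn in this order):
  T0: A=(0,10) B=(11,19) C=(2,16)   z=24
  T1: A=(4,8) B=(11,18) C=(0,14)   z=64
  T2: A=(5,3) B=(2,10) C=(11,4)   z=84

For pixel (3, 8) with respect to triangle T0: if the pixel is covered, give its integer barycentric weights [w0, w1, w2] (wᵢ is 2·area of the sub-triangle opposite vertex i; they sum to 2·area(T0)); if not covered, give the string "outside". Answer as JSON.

T0:
  2·area = 48
  edge (0, 10)→(11, 19): d=(11,9) right/bottom  bias=-1
  edge (11, 19)→(2, 16): d=(-9,-3) top-left  bias=+0
  edge (2, 16)→(0, 10): d=(-2,-6) top-left  bias=+0
    (0,5)@(1, 11): e=[2,42,4] → #
    (1,5)@(3, 11): e=[-16,48,16] → ·
    (0,6)@(1, 13): e=[24,24,0] → #  [on edge]
    (1,6)@(3, 13): e=[6,30,12] → #
    (2,6)@(5, 13): e=[-12,36,24] → ·
    (0,7)@(1, 15): e=[46,6,-4] → ·
    (1,7)@(3, 15): e=[28,12,8] → #
    (2,7)@(5, 15): e=[10,18,20] → #
    (3,7)@(7, 15): e=[-8,24,32] → ·
    (1,8)@(3, 17): e=[50,-6,4] → ·
    (2,8)@(5, 17): e=[32,0,16] → #  [on edge]
    (3,8)@(7, 17): e=[14,6,28] → #
    (1,9)@(3, 19): e=[72,-24,0] → ·  [on edge]
    (5,9)@(11, 19): e=[0,0,48] → ·  [on edge]
  covered (7 px):
    · · · · · · ·
    · · · · · · ·
    · · · · · · ·
    · · · · · · ·
    · · · · · · ·
    # · · · · · ·
    # # · · · · ·
    · # # · · · ·
    · · # # · · ·
    · · · · · · ·
T1:
  2·area = 82
  edge (4, 8)→(11, 18): d=(7,10) right/bottom  bias=-1
  edge (11, 18)→(0, 14): d=(-11,-4) top-left  bias=+0
  edge (0, 14)→(4, 8): d=(4,-6) top-left  bias=+0
    (1,5)@(3, 11): e=[31,45,6] → #
    (2,5)@(5, 11): e=[11,53,18] → #
    (3,5)@(7, 11): e=[-9,61,30] → ·
    (0,6)@(1, 13): e=[65,15,2] → #
    (3,6)@(7, 13): e=[5,39,38] → #
    (4,6)@(9, 13): e=[-15,47,50] → ·
    (0,7)@(1, 15): e=[79,-7,10] → ·
    (1,7)@(3, 15): e=[59,1,22] → #
    (4,7)@(9, 15): e=[-1,25,58] → ·
    (1,8)@(3, 17): e=[73,-21,30] → ·
    (2,8)@(5, 17): e=[53,-13,42] → ·
    (3,8)@(7, 17): e=[33,-5,54] → ·
  covered (10 px):
    · · · · · · ·
    · · · · · · ·
    · · · · · · ·
    · · · · · · ·
    · · · · · · ·
    · # # · · · ·
    # # # # · · ·
    · # # # · · ·
    · · · · # · ·
    · · · · · · ·
T2:
  2·area = 45  (B↔C swapped to make it positive)
  edge (5, 3)→(11, 4): d=(6,1) right/bottom  bias=-1
  edge (11, 4)→(2, 10): d=(-9,6) right/bottom  bias=-1
  edge (2, 10)→(5, 3): d=(3,-7) top-left  bias=+0
    (2,1)@(5, 3): e=[0,45,0] → ·  [on edge]
    (2,2)@(5, 5): e=[12,27,6] → #
    (3,2)@(7, 5): e=[10,15,20] → #
    (4,2)@(9, 5): e=[8,3,34] → #
    (5,2)@(11, 5): e=[6,-9,48] → ·
    (2,3)@(5, 7): e=[24,9,12] → #
    (3,3)@(7, 7): e=[22,-3,26] → ·
    (4,3)@(9, 7): e=[20,-15,40] → ·
    (1,4)@(3, 9): e=[38,3,4] → #
    (2,4)@(5, 9): e=[36,-9,18] → ·
    (1,5)@(3, 11): e=[50,-15,10] → ·
  covered (5 px):
    · · · · · · ·
    · · · · · · ·
    · · # # # · ·
    · · # · · · ·
    · # · · · · ·
    · · · · · · ·
    · · · · · · ·
    · · · · · · ·
    · · · · · · ·
    · · · · · · ·

Result: [6,28,14]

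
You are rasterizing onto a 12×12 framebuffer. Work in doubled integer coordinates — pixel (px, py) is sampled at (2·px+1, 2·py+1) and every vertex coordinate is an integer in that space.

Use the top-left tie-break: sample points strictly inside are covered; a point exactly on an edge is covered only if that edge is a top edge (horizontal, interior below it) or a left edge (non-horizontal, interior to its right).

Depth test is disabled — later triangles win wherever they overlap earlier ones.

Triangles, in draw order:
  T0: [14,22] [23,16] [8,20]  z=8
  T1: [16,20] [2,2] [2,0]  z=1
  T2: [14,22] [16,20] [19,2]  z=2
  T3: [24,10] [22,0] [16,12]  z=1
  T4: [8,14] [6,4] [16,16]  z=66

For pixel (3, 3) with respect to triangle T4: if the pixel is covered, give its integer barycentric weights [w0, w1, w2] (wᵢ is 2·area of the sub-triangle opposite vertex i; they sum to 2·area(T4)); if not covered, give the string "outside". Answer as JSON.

T0:
  2·area = 54  (B↔C swapped to make it positive)
  edge (14, 22)→(8, 20): d=(-6,-2) top-left  bias=+0
  edge (8, 20)→(23, 16): d=(15,-4) top-left  bias=+0
  edge (23, 16)→(14, 22): d=(-9,6) right/bottom  bias=-1
    (10,8)@(21, 17): e=[44,7,3] → #
    (11,8)@(23, 17): e=[48,15,-9] → ·
    (2,9)@(5, 19): e=[0,-27,81] → ·  [on edge]
    (6,9)@(13, 19): e=[16,5,33] → #
    (7,9)@(15, 19): e=[20,13,21] → #
    (8,9)@(17, 19): e=[24,21,9] → #
    (9,9)@(19, 19): e=[28,29,-3] → ·
    (10,9)@(21, 19): e=[32,37,-15] → ·
    (5,10)@(11, 21): e=[0,27,27] → #  [on edge]
    (8,10)@(17, 21): e=[12,51,-9] → ·
    (5,11)@(11, 23): e=[-12,57,9] → ·
    (6,11)@(13, 23): e=[-8,65,-3] → ·
    (8,11)@(17, 23): e=[0,81,-27] → ·  [on edge]
  covered (7 px):
    · · · · · · · · · · · ·
    · · · · · · · · · · · ·
    · · · · · · · · · · · ·
    · · · · · · · · · · · ·
    · · · · · · · · · · · ·
    · · · · · · · · · · · ·
    · · · · · · · · · · · ·
    · · · · · · · · · · · ·
    · · · · · · · · · · # ·
    · · · · · · # # # · · ·
    · · · · · # # # · · · ·
    · · · · · · · · · · · ·
T1:
  2·area = 28
  edge (16, 20)→(2, 2): d=(-14,-18) top-left  bias=+0
  edge (2, 2)→(2, 0): d=(0,-2) top-left  bias=+0
  edge (2, 0)→(16, 20): d=(14,20) right/bottom  bias=-1
    (1,1)@(3, 3): e=[4,2,22] → #
    (2,1)@(5, 3): e=[40,6,-18] → ·
    (1,2)@(3, 5): e=[-24,2,50] → ·
    (2,2)@(5, 5): e=[12,6,10] → #
    (3,2)@(7, 5): e=[48,10,-30] → ·
    (2,3)@(5, 7): e=[-16,6,38] → ·
    (4,5)@(9, 11): e=[0,14,14] → #  [on edge]
    (5,5)@(11, 11): e=[36,18,-26] → ·
    (4,6)@(9, 13): e=[-28,14,42] → ·
    (5,6)@(11, 13): e=[8,18,2] → #
    (6,6)@(13, 13): e=[44,22,-38] → ·
    (5,7)@(11, 15): e=[-20,18,30] → ·
  covered (4 px):
    · · · · · · · · · · · ·
    · # · · · · · · · · · ·
    · · # · · · · · · · · ·
    · · · · · · · · · · · ·
    · · · · · · · · · · · ·
    · · · · # · · · · · · ·
    · · · · · # · · · · · ·
    · · · · · · · · · · · ·
    · · · · · · · · · · · ·
    · · · · · · · · · · · ·
    · · · · · · · · · · · ·
    · · · · · · · · · · · ·
T2:
  2·area = 30  (B↔C swapped to make it positive)
  edge (14, 22)→(19, 2): d=(5,-20) top-left  bias=+0
  edge (19, 2)→(16, 20): d=(-3,18) right/bottom  bias=-1
  edge (16, 20)→(14, 22): d=(-2,2) right/bottom  bias=-1
    (8,5)@(17, 11): e=[5,9,16] → #
    (9,5)@(19, 11): e=[45,-27,12] → ·
    (8,6)@(17, 13): e=[15,3,12] → #
    (9,6)@(19, 13): e=[55,-33,8] → ·
    (11,6)@(23, 13): e=[135,-105,0] → ·  [on edge]
    (8,7)@(17, 15): e=[25,-3,8] → ·
    (10,7)@(21, 15): e=[105,-75,0] → ·  [on edge]
    (9,8)@(19, 17): e=[75,-45,0] → ·  [on edge]
    (7,9)@(15, 19): e=[5,21,4] → #
    (8,9)@(17, 19): e=[45,-15,0] → ·  [on edge]
    (7,10)@(15, 21): e=[15,15,0] → ·  [on edge]
    (6,11)@(13, 23): e=[-15,45,0] → ·  [on edge]
  covered (3 px):
    · · · · · · · · · · · ·
    · · · · · · · · · · · ·
    · · · · · · · · · · · ·
    · · · · · · · · · · · ·
    · · · · · · · · · · · ·
    · · · · · · · · # · · ·
    · · · · · · · · # · · ·
    · · · · · · · · · · · ·
    · · · · · · · · · · · ·
    · · · · · · · # · · · ·
    · · · · · · · · · · · ·
    · · · · · · · · · · · ·
T3:
  2·area = 84  (B↔C swapped to make it positive)
  edge (24, 10)→(16, 12): d=(-8,2) right/bottom  bias=-1
  edge (16, 12)→(22, 0): d=(6,-12) top-left  bias=+0
  edge (22, 0)→(24, 10): d=(2,10) right/bottom  bias=-1
    (10,1)@(21, 3): e=[62,6,16] → #
    (11,1)@(23, 3): e=[58,30,-4] → ·
    (10,2)@(21, 5): e=[46,18,20] → #
    (11,2)@(23, 5): e=[42,42,0] → ·  [on edge]
    (9,3)@(19, 7): e=[34,6,44] → #
    (11,3)@(23, 7): e=[26,54,4] → #
    (9,4)@(19, 9): e=[18,18,48] → #
    (8,5)@(17, 11): e=[6,6,72] → #
    (10,5)@(21, 11): e=[-2,54,32] → ·
    (11,5)@(23, 11): e=[-6,78,12] → ·
    (8,6)@(17, 13): e=[-10,18,76] → ·
    (9,6)@(19, 13): e=[-14,42,56] → ·
  covered (10 px):
    · · · · · · · · · · · ·
    · · · · · · · · · · # ·
    · · · · · · · · · · # ·
    · · · · · · · · · # # #
    · · · · · · · · · # # #
    · · · · · · · · # # · ·
    · · · · · · · · · · · ·
    · · · · · · · · · · · ·
    · · · · · · · · · · · ·
    · · · · · · · · · · · ·
    · · · · · · · · · · · ·
    · · · · · · · · · · · ·
T4:
  2·area = 76
  edge (8, 14)→(6, 4): d=(-2,-10) top-left  bias=+0
  edge (6, 4)→(16, 16): d=(10,12) right/bottom  bias=-1
  edge (16, 16)→(8, 14): d=(-8,-2) top-left  bias=+0
    (3,3)@(7, 7): e=[4,18,54] → #
    (4,3)@(9, 7): e=[24,-6,58] → ·
    (3,4)@(7, 9): e=[0,38,38] → #  [on edge]
    (4,4)@(9, 9): e=[20,14,42] → #
    (5,4)@(11, 9): e=[40,-10,46] → ·
    (3,5)@(7, 11): e=[-4,58,22] → ·
    (4,5)@(9, 11): e=[16,34,26] → #
    (5,5)@(11, 11): e=[36,10,30] → #
    (6,5)@(13, 11): e=[56,-14,34] → ·
    (4,6)@(9, 13): e=[12,54,10] → #
    (6,6)@(13, 13): e=[52,6,18] → #
    (7,6)@(15, 13): e=[72,-18,22] → ·
    (4,9)@(9, 19): e=[0,114,-38] → ·  [on edge]
  covered (10 px):
    · · · · · · · · · · · ·
    · · · · · · · · · · · ·
    · · · · · · · · · · · ·
    · · · # · · · · · · · ·
    · · · # # · · · · · · ·
    · · · · # # · · · · · ·
    · · · · # # # · · · · ·
    · · · · · · # # · · · ·
    · · · · · · · · · · · ·
    · · · · · · · · · · · ·
    · · · · · · · · · · · ·
    · · · · · · · · · · · ·

Final: [18,54,4]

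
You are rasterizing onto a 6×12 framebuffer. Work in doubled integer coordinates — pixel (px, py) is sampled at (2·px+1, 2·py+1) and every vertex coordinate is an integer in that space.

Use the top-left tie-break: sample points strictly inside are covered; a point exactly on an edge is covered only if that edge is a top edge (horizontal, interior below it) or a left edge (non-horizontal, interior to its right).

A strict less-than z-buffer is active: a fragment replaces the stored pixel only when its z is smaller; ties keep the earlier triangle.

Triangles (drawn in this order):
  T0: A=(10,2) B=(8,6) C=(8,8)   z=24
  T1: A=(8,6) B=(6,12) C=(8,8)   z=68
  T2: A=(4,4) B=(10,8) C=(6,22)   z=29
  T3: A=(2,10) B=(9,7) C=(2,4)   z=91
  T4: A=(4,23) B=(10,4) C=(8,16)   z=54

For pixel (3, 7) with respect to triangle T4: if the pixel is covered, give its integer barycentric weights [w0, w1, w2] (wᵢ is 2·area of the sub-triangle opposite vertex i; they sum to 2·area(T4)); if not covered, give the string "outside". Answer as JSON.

T0:
  2·area = 4  (B↔C swapped to make it positive)
  edge (10, 2)→(8, 8): d=(-2,6) right/bottom  bias=-1
  edge (8, 8)→(8, 6): d=(0,-2) top-left  bias=+0
  edge (8, 6)→(10, 2): d=(2,-4) top-left  bias=+0
    (4,2)@(9, 5): e=[0,2,2] → ·  [on edge]
    (3,5)@(7, 11): e=[0,-2,6] → ·  [on edge]
    (2,8)@(5, 17): e=[0,-6,10] → ·  [on edge]
    (1,11)@(3, 23): e=[0,-10,14] → ·  [on edge]
  covered (0 px):
    · · · · · ·
    · · · · · ·
    · · · · · ·
    · · · · · ·
    · · · · · ·
    · · · · · ·
    · · · · · ·
    · · · · · ·
    · · · · · ·
    · · · · · ·
    · · · · · ·
    · · · · · ·
T1:
  2·area = 4  (B↔C swapped to make it positive)
  edge (8, 6)→(8, 8): d=(0,2) right/bottom  bias=-1
  edge (8, 8)→(6, 12): d=(-2,4) right/bottom  bias=-1
  edge (6, 12)→(8, 6): d=(2,-6) top-left  bias=+0
    (4,1)@(9, 3): e=[-2,6,0] → ·  [on edge]
    (3,4)@(7, 9): e=[2,2,0] → █  [on edge]
    (4,4)@(9, 9): e=[-2,-6,12] → ·
    (3,5)@(7, 11): e=[2,-2,4] → ·
    (2,7)@(5, 15): e=[6,-2,0] → ·  [on edge]
    (1,10)@(3, 21): e=[10,-6,0] → ·  [on edge]
  covered (1 px):
    · · · · · ·
    · · · · · ·
    · · · · · ·
    · · · · · ·
    · · · █ · ·
    · · · · · ·
    · · · · · ·
    · · · · · ·
    · · · · · ·
    · · · · · ·
    · · · · · ·
    · · · · · ·
T2:
  2·area = 100
  edge (4, 4)→(10, 8): d=(6,4) right/bottom  bias=-1
  edge (10, 8)→(6, 22): d=(-4,14) right/bottom  bias=-1
  edge (6, 22)→(4, 4): d=(-2,-18) top-left  bias=+0
    (2,2)@(5, 5): e=[2,82,16] → █
    (3,2)@(7, 5): e=[-6,54,52] → ·
    (2,3)@(5, 7): e=[14,74,12] → █
    (3,3)@(7, 7): e=[6,46,48] → █
    (4,3)@(9, 7): e=[-2,18,84] → ·
    (2,4)@(5, 9): e=[26,66,8] → █
    (4,4)@(9, 9): e=[10,10,80] → █
    (5,4)@(11, 9): e=[2,-18,116] → ·
    (2,5)@(5, 11): e=[38,58,4] → █
    (5,5)@(11, 11): e=[14,-26,112] → ·
    (2,6)@(5, 13): e=[50,50,0] → █  [on edge]
    (4,6)@(9, 13): e=[34,-6,72] → ·
  covered (13 px):
    · · · · · ·
    · · · · · ·
    · · █ · · ·
    · · █ █ · ·
    · · █ █ █ ·
    · · █ █ █ ·
    · · █ █ · ·
    · · · █ · ·
    · · · █ · ·
    · · · · · ·
    · · · · · ·
    · · · · · ·
T3:
  2·area = 42  (B↔C swapped to make it positive)
  edge (2, 10)→(2, 4): d=(0,-6) top-left  bias=+0
  edge (2, 4)→(9, 7): d=(7,3) right/bottom  bias=-1
  edge (9, 7)→(2, 10): d=(-7,3) right/bottom  bias=-1
    (1,2)@(3, 5): e=[6,4,32] → █
    (2,2)@(5, 5): e=[18,-2,26] → ·
    (1,3)@(3, 7): e=[6,18,18] → █
    (2,3)@(5, 7): e=[18,12,12] → █
    (3,3)@(7, 7): e=[30,6,6] → █
    (4,3)@(9, 7): e=[42,0,0] → ·  [on edge]
    (1,4)@(3, 9): e=[6,32,4] → █
    (2,4)@(5, 9): e=[18,26,-2] → ·
    (3,4)@(7, 9): e=[30,20,-8] → ·
    (1,5)@(3, 11): e=[6,46,-10] → ·
  covered (5 px):
    · · · · · ·
    · · · · · ·
    · █ · · · ·
    · █ █ █ · ·
    · █ · · · ·
    · · · · · ·
    · · · · · ·
    · · · · · ·
    · · · · · ·
    · · · · · ·
    · · · · · ·
    · · · · · ·
T4:
  2·area = 34
  edge (4, 23)→(10, 4): d=(6,-19) top-left  bias=+0
  edge (10, 4)→(8, 16): d=(-2,12) right/bottom  bias=-1
  edge (8, 16)→(4, 23): d=(-4,7) right/bottom  bias=-1
    (4,4)@(9, 9): e=[11,2,21] → █
    (5,4)@(11, 9): e=[49,-22,7] → ·
    (4,5)@(9, 11): e=[23,-2,13] → ·
    (3,7)@(7, 15): e=[9,14,11] → █
    (4,7)@(9, 15): e=[47,-10,-3] → ·
    (3,8)@(7, 17): e=[21,10,3] → █
    (4,8)@(9, 17): e=[59,-14,-11] → ·
    (3,9)@(7, 19): e=[33,6,-5] → ·
    (2,10)@(5, 21): e=[7,26,1] → █
    (3,10)@(7, 21): e=[45,2,-13] → ·
    (2,11)@(5, 23): e=[19,22,-7] → ·
  covered (4 px):
    · · · · · ·
    · · · · · ·
    · · · · · ·
    · · · · · ·
    · · · · █ ·
    · · · · · ·
    · · · · · ·
    · · · █ · ·
    · · · █ · ·
    · · · · · ·
    · · █ · · ·
    · · · · · ·

Answer: [14,11,9]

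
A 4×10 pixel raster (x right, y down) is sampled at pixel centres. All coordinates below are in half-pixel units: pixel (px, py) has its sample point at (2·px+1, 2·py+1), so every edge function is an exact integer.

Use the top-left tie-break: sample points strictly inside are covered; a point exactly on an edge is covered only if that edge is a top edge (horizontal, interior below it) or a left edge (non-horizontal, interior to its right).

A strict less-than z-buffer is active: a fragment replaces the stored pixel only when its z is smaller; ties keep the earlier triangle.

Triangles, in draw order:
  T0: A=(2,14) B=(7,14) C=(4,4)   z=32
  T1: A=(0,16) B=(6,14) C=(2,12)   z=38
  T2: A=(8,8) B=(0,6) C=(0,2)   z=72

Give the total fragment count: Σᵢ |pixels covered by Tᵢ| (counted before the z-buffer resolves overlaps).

T0:
  2·area = 50  (B↔C swapped to make it positive)
  edge (2, 14)→(4, 4): d=(2,-10) top-left  bias=+0
  edge (4, 4)→(7, 14): d=(3,10) right/bottom  bias=-1
  edge (7, 14)→(2, 14): d=(-5,0) right/bottom  bias=-1
    (1,4)@(3, 9): e=[0,25,25] → #  [on edge]
    (2,4)@(5, 9): e=[20,5,25] → #
    (3,4)@(7, 9): e=[40,-15,25] → ·
    (1,5)@(3, 11): e=[4,31,15] → #
    (3,5)@(7, 11): e=[44,-9,15] → ·
    (1,6)@(3, 13): e=[8,37,5] → #
    (3,6)@(7, 13): e=[48,-3,5] → ·
    (1,7)@(3, 15): e=[12,43,-5] → ·
    (2,7)@(5, 15): e=[32,23,-5] → ·
    (0,9)@(1, 19): e=[0,75,-25] → ·  [on edge]
  covered (6 px):
    · · · ·
    · · · ·
    · · · ·
    · · · ·
    · # # ·
    · # # ·
    · # # ·
    · · · ·
    · · · ·
    · · · ·
T1:
  2·area = 20  (B↔C swapped to make it positive)
  edge (0, 16)→(2, 12): d=(2,-4) top-left  bias=+0
  edge (2, 12)→(6, 14): d=(4,2) right/bottom  bias=-1
  edge (6, 14)→(0, 16): d=(-6,2) right/bottom  bias=-1
    (1,6)@(3, 13): e=[6,2,12] → #
    (2,6)@(5, 13): e=[14,-2,8] → ·
    (0,7)@(1, 15): e=[2,14,4] → #
    (1,7)@(3, 15): e=[10,10,0] → ·  [on edge]
    (0,8)@(1, 17): e=[6,22,-8] → ·
  covered (2 px):
    · · · ·
    · · · ·
    · · · ·
    · · · ·
    · · · ·
    · · · ·
    · # · ·
    # · · ·
    · · · ·
    · · · ·
T2:
  2·area = 32
  edge (8, 8)→(0, 6): d=(-8,-2) top-left  bias=+0
  edge (0, 6)→(0, 2): d=(0,-4) top-left  bias=+0
  edge (0, 2)→(8, 8): d=(8,6) right/bottom  bias=-1
    (0,1)@(1, 3): e=[26,4,2] → #
    (1,1)@(3, 3): e=[30,12,-10] → ·
    (0,2)@(1, 5): e=[10,4,18] → #
    (1,2)@(3, 5): e=[14,12,6] → #
    (2,2)@(5, 5): e=[18,20,-6] → ·
    (0,3)@(1, 7): e=[-6,4,34] → ·
    (1,3)@(3, 7): e=[-2,12,22] → ·
    (2,3)@(5, 7): e=[2,20,10] → #
    (3,3)@(7, 7): e=[6,28,-2] → ·
    (2,4)@(5, 9): e=[-14,20,26] → ·
  covered (4 px):
    · · · ·
    # · · ·
    # # · ·
    · · # ·
    · · · ·
    · · · ·
    · · · ·
    · · · ·
    · · · ·
    · · · ·

Result: 12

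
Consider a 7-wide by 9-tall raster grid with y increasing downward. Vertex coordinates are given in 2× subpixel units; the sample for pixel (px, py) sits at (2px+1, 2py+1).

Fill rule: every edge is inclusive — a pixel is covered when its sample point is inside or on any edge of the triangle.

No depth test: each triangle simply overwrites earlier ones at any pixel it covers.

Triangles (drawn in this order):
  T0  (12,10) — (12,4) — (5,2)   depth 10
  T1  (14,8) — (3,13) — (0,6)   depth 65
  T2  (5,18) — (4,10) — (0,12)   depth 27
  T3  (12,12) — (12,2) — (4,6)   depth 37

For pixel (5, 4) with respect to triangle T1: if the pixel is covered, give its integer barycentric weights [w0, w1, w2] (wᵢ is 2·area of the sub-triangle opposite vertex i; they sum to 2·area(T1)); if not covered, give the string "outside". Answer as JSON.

T0:
  2·area = 42  (B↔C swapped to make it positive)
  edge (12, 10)→(5, 2): d=(-7,-8) inclusive
  edge (5, 2)→(12, 4): d=(7,2) inclusive
  edge (12, 4)→(12, 10): d=(0,6) inclusive
    (3,1)@(7, 3): e=[9,3,30] → X
    (4,1)@(9, 3): e=[25,-1,18] → .
    (3,2)@(7, 5): e=[-5,17,30] → .
    (4,2)@(9, 5): e=[11,13,18] → X
    (5,2)@(11, 5): e=[27,9,6] → X
    (6,2)@(13, 5): e=[43,5,-6] → .
    (4,3)@(9, 7): e=[-3,27,18] → .
    (5,3)@(11, 7): e=[13,23,6] → X
    (6,3)@(13, 7): e=[29,19,-6] → .
    (5,4)@(11, 9): e=[-1,37,6] → .
  covered (4 px):
    . . . . . . .
    . . . X . . .
    . . . . X X .
    . . . . . X .
    . . . . . . .
    . . . . . . .
    . . . . . . .
    . . . . . . .
    . . . . . . .
T1:
  2·area = 92
  edge (14, 8)→(3, 13): d=(-11,5) inclusive
  edge (3, 13)→(0, 6): d=(-3,-7) inclusive
  edge (0, 6)→(14, 8): d=(14,2) inclusive
    (0,3)@(1, 7): e=[76,4,12] → X
    (1,3)@(3, 7): e=[66,18,8] → X
    (2,3)@(5, 7): e=[56,32,4] → X
    (3,3)@(7, 7): e=[46,46,0] → X  [on edge]
    (4,3)@(9, 7): e=[36,60,-4] → .
    (0,4)@(1, 9): e=[54,-2,40] → .
    (1,4)@(3, 9): e=[44,12,36] → X
    (4,4)@(9, 9): e=[14,54,24] → X
    (5,4)@(11, 9): e=[4,68,20] → X
    (6,4)@(13, 9): e=[-6,82,16] → .
    (1,5)@(3, 11): e=[22,6,64] → X
    (4,5)@(9, 11): e=[-8,48,52] → .
    (1,6)@(3, 13): e=[0,0,92] → X  [on edge]
  covered (13 px):
    . . . . . . .
    . . . . . . .
    . . . . . . .
    X X X X . . .
    . X X X X X .
    . X X X . . .
    . X . . . . .
    . . . . . . .
    . . . . . . .
T2:
  2·area = 34  (B↔C swapped to make it positive)
  edge (5, 18)→(0, 12): d=(-5,-6) inclusive
  edge (0, 12)→(4, 10): d=(4,-2) inclusive
  edge (4, 10)→(5, 18): d=(1,8) inclusive
    (1,5)@(3, 11): e=[23,2,9] → X
    (2,5)@(5, 11): e=[35,6,-7] → .
    (0,6)@(1, 13): e=[1,6,27] → X
    (2,6)@(5, 13): e=[25,14,-5] → .
    (0,7)@(1, 15): e=[-9,14,29] → .
    (1,7)@(3, 15): e=[3,18,13] → X
    (2,7)@(5, 15): e=[15,22,-3] → .
    (1,8)@(3, 17): e=[-7,26,15] → .
  covered (4 px):
    . . . . . . .
    . . . . . . .
    . . . . . . .
    . . . . . . .
    . . . . . . .
    . X . . . . .
    X X . . . . .
    . X . . . . .
    . . . . . . .
T3:
  2·area = 80  (B↔C swapped to make it positive)
  edge (12, 12)→(4, 6): d=(-8,-6) inclusive
  edge (4, 6)→(12, 2): d=(8,-4) inclusive
  edge (12, 2)→(12, 12): d=(0,10) inclusive
    (5,1)@(11, 3): e=[66,4,10] → X
    (6,1)@(13, 3): e=[78,12,-10] → .
    (3,2)@(7, 5): e=[26,4,50] → X
    (4,2)@(9, 5): e=[38,12,30] → X
    (6,2)@(13, 5): e=[62,28,-10] → .
    (3,3)@(7, 7): e=[10,20,50] → X
    (6,3)@(13, 7): e=[46,44,-10] → .
    (3,4)@(7, 9): e=[-6,36,50] → .
    (4,4)@(9, 9): e=[6,44,30] → X
    (6,4)@(13, 9): e=[30,60,-10] → .
    (4,5)@(9, 11): e=[-10,60,30] → .
    (5,5)@(11, 11): e=[2,68,10] → X
  covered (10 px):
    . . . . . . .
    . . . . . X .
    . . . X X X .
    . . . X X X .
    . . . . X X .
    . . . . . X .
    . . . . . . .
    . . . . . . .
    . . . . . . .

Final: [68,20,4]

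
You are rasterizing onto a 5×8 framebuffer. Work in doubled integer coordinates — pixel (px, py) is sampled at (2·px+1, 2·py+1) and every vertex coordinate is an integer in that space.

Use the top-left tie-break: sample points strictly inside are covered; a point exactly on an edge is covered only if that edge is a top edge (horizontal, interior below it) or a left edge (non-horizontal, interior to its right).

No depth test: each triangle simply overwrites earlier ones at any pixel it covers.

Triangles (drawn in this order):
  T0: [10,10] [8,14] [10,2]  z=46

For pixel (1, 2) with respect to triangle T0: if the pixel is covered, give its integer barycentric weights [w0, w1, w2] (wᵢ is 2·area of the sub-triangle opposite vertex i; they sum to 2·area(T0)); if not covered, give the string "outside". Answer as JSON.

T0:
  2·area = 16
  edge (10, 10)→(8, 14): d=(-2,4) right/bottom  bias=-1
  edge (8, 14)→(10, 2): d=(2,-12) top-left  bias=+0
  edge (10, 2)→(10, 10): d=(0,8) right/bottom  bias=-1
    (4,4)@(9, 9): e=[6,2,8] → #
    (4,5)@(9, 11): e=[2,6,8] → #
    (4,6)@(9, 13): e=[-2,10,8] → ·
  covered (2 px):
    · · · · ·
    · · · · ·
    · · · · ·
    · · · · ·
    · · · · #
    · · · · #
    · · · · ·
    · · · · ·

Result: "outside"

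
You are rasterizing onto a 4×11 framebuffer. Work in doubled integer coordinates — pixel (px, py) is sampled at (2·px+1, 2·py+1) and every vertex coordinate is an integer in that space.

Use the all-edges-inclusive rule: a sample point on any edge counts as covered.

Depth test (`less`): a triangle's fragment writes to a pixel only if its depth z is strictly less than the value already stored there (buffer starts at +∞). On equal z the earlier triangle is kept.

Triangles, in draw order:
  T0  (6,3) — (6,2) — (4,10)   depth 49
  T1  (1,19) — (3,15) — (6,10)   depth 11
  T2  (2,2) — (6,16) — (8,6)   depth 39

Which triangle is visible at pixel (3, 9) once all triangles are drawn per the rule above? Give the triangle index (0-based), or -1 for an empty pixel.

T0:
  2·area = 2  (B↔C swapped to make it positive)
  edge (6, 3)→(4, 10): d=(-2,7) inclusive
  edge (4, 10)→(6, 2): d=(2,-8) inclusive
  edge (6, 2)→(6, 3): d=(0,1) inclusive
  covered (0 px):
    · · · ·
    · · · ·
    · · · ·
    · · · ·
    · · · ·
    · · · ·
    · · · ·
    · · · ·
    · · · ·
    · · · ·
    · · · ·
T1:
  2·area = 2
  edge (1, 19)→(3, 15): d=(2,-4) inclusive
  edge (3, 15)→(6, 10): d=(3,-5) inclusive
  edge (6, 10)→(1, 19): d=(-5,9) inclusive
    (3,3)@(7, 7): e=[0,-4,6] → ·  [on edge]
    (2,5)@(5, 11): e=[0,-2,4] → ·  [on edge]
    (1,7)@(3, 15): e=[0,0,2] → #  [on edge]
    (2,7)@(5, 15): e=[8,10,-16] → ·
    (1,8)@(3, 17): e=[4,6,-8] → ·
    (0,9)@(1, 19): e=[0,2,0] → #  [on edge]
    (1,9)@(3, 19): e=[8,12,-18] → ·
    (0,10)@(1, 21): e=[4,8,-10] → ·
  covered (2 px):
    · · · ·
    · · · ·
    · · · ·
    · · · ·
    · · · ·
    · · · ·
    · · · ·
    · # · ·
    · · · ·
    # · · ·
    · · · ·
T2:
  2·area = 68  (B↔C swapped to make it positive)
  edge (2, 2)→(8, 6): d=(6,4) inclusive
  edge (8, 6)→(6, 16): d=(-2,10) inclusive
  edge (6, 16)→(2, 2): d=(-4,-14) inclusive
    (1,1)@(3, 3): e=[2,56,10] → #
    (2,1)@(5, 3): e=[-6,36,38] → ·
    (1,2)@(3, 5): e=[14,52,2] → #
    (2,2)@(5, 5): e=[6,32,30] → #
    (3,2)@(7, 5): e=[-2,12,58] → ·
    (1,3)@(3, 7): e=[26,48,-6] → ·
    (2,3)@(5, 7): e=[18,28,22] → #
    (3,3)@(7, 7): e=[10,8,50] → #
    (2,4)@(5, 9): e=[30,24,14] → #
    (2,5)@(5, 11): e=[42,20,6] → #
    (3,5)@(7, 11): e=[34,0,34] → #  [on edge]
    (2,6)@(5, 13): e=[54,16,-2] → ·
    (2,10)@(5, 21): e=[102,0,-34] → ·  [on edge]
  covered (9 px):
    · · · ·
    · # · ·
    · # # ·
    · · # #
    · · # #
    · · # #
    · · · ·
    · · · ·
    · · · ·
    · · · ·
    · · · ·

Z-buffer (winner per pixel, '.' = empty):
  . . . .
  . 2 . .
  . 2 2 .
  . . 2 2
  . . 2 2
  . . 2 2
  . . . .
  . 1 . .
  . . . .
  1 . . .
  . . . .

Final: -1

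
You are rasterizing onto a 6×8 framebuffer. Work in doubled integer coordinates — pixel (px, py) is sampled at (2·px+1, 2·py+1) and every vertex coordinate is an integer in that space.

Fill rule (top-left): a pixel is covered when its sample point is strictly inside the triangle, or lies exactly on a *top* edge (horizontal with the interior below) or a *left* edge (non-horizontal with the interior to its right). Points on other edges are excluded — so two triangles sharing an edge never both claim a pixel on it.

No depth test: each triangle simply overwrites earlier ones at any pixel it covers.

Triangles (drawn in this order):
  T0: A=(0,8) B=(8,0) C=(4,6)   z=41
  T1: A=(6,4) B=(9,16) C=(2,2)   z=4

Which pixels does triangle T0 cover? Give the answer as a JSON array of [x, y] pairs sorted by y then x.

T0:
  2·area = 16
  edge (0, 8)→(8, 0): d=(8,-8) top-left  bias=+0
  edge (8, 0)→(4, 6): d=(-4,6) right/bottom  bias=-1
  edge (4, 6)→(0, 8): d=(-4,2) right/bottom  bias=-1
    (3,0)@(7, 1): e=[0,2,14] → █  [on edge]
    (4,0)@(9, 1): e=[16,-10,10] → ·
    (2,1)@(5, 3): e=[0,6,10] → █  [on edge]
    (3,1)@(7, 3): e=[16,-6,6] → ·
    (1,2)@(3, 5): e=[0,10,6] → █  [on edge]
    (2,2)@(5, 5): e=[16,-2,2] → ·
    (0,3)@(1, 7): e=[0,14,2] → █  [on edge]
    (1,3)@(3, 7): e=[16,2,-2] → ·
    (0,4)@(1, 9): e=[16,6,-6] → ·
  covered (4 px):
    · · · █ · ·
    · · █ · · ·
    · █ · · · ·
    █ · · · · ·
    · · · · · ·
    · · · · · ·
    · · · · · ·
    · · · · · ·
T1:
  2·area = 42
  edge (6, 4)→(9, 16): d=(3,12) right/bottom  bias=-1
  edge (9, 16)→(2, 2): d=(-7,-14) top-left  bias=+0
  edge (2, 2)→(6, 4): d=(4,2) right/bottom  bias=-1
    (1,1)@(3, 3): e=[33,7,2] → █
    (2,1)@(5, 3): e=[9,35,-2] → ·
    (1,2)@(3, 5): e=[39,-7,10] → ·
    (2,2)@(5, 5): e=[15,21,6] → █
    (3,2)@(7, 5): e=[-9,49,2] → ·
    (2,3)@(5, 7): e=[21,7,14] → █
    (3,3)@(7, 7): e=[-3,35,10] → ·
    (2,4)@(5, 9): e=[27,-7,22] → ·
    (3,4)@(7, 9): e=[3,21,18] → █
    (4,4)@(9, 9): e=[-21,49,14] → ·
    (3,5)@(7, 11): e=[9,7,26] → █
    (4,5)@(9, 11): e=[-15,35,22] → ·
  covered (5 px):
    · · · · · ·
    · █ · · · ·
    · · █ · · ·
    · · █ · · ·
    · · · █ · ·
    · · · █ · ·
    · · · · · ·
    · · · · · ·

Answer: [[3,0],[2,1],[1,2],[0,3]]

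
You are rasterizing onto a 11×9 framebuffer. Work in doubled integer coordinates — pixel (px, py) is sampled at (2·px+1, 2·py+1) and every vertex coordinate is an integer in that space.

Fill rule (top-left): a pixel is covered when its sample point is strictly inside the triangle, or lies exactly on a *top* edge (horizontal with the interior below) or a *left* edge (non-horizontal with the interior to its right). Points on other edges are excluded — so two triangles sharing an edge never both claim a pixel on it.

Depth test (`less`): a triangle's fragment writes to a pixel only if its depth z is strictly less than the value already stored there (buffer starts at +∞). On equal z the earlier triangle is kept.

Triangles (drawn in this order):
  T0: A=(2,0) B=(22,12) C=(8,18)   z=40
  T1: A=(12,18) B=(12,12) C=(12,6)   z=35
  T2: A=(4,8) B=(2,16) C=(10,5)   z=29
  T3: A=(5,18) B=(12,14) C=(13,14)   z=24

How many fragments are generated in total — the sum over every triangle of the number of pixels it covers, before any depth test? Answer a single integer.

T0:
  2·area = 288
  edge (2, 0)→(22, 12): d=(20,12) right/bottom  bias=-1
  edge (22, 12)→(8, 18): d=(-14,6) right/bottom  bias=-1
  edge (8, 18)→(2, 0): d=(-6,-18) top-left  bias=+0
    (1,0)@(3, 1): e=[8,268,12] → █
    (2,0)@(5, 1): e=[-16,256,48] → ·
    (1,1)@(3, 3): e=[48,240,0] → █  [on edge]
    (2,1)@(5, 3): e=[24,228,36] → █
    (3,1)@(7, 3): e=[0,216,72] → ·  [on edge]
    (1,2)@(3, 5): e=[88,212,-12] → ·
    (2,2)@(5, 5): e=[64,200,24] → █
    (3,2)@(7, 5): e=[40,188,60] → █
    (4,2)@(9, 5): e=[16,176,96] → █
    (5,2)@(11, 5): e=[-8,164,132] → ·
    (2,3)@(5, 7): e=[104,172,12] → █
    (5,3)@(11, 7): e=[32,136,120] → █
    (2,4)@(5, 9): e=[144,144,0] → █  [on edge]
    (8,4)@(17, 9): e=[0,72,216] → ·  [on edge]
    (3,7)@(7, 15): e=[240,48,0] → █  [on edge]
    (7,7)@(15, 15): e=[144,0,144] → ·  [on edge]
  covered (36 px):
    · █ · · · · · · · · ·
    · █ █ · · · · · · · ·
    · · █ █ █ · · · · · ·
    · · █ █ █ █ █ · · · ·
    · · █ █ █ █ █ █ · · ·
    · · · █ █ █ █ █ █ █ ·
    · · · █ █ █ █ █ █ █ ·
    · · · █ █ █ █ · · · ·
    · · · · █ · · · · · ·
T1:
  degenerate (2·area = 0) — covers nothing
T2:
  2·area = 42  (B↔C swapped to make it positive)
  edge (4, 8)→(10, 5): d=(6,-3) top-left  bias=+0
  edge (10, 5)→(2, 16): d=(-8,11) right/bottom  bias=-1
  edge (2, 16)→(4, 8): d=(2,-8) top-left  bias=+0
    (3,3)@(7, 7): e=[3,17,22] → █
    (4,3)@(9, 7): e=[9,-5,38] → ·
    (2,4)@(5, 9): e=[9,23,10] → █
    (4,4)@(9, 9): e=[21,-21,42] → ·
    (2,5)@(5, 11): e=[21,7,14] → █
    (3,5)@(7, 11): e=[27,-15,30] → ·
    (1,6)@(3, 13): e=[27,13,2] → █
    (2,6)@(5, 13): e=[33,-9,18] → ·
    (1,7)@(3, 15): e=[39,-3,6] → ·
  covered (5 px):
    · · · · · · · · · · ·
    · · · · · · · · · · ·
    · · · · · · · · · · ·
    · · · █ · · · · · · ·
    · · █ █ · · · · · · ·
    · · █ · · · · · · · ·
    · █ · · · · · · · · ·
    · · · · · · · · · · ·
    · · · · · · · · · · ·
T3:
  2·area = 4
  edge (5, 18)→(12, 14): d=(7,-4) top-left  bias=+0
  edge (12, 14)→(13, 14): d=(1,0) top-left  bias=+0
  edge (13, 14)→(5, 18): d=(-8,4) right/bottom  bias=-1
    (9,5)@(19, 11): e=[7,-3,0] → ·  [on edge]
    (7,6)@(15, 13): e=[5,-1,0] → ·  [on edge]
    (5,7)@(11, 15): e=[3,1,0] → ·  [on edge]
    (3,8)@(7, 17): e=[1,3,0] → ·  [on edge]
  covered (0 px):
    · · · · · · · · · · ·
    · · · · · · · · · · ·
    · · · · · · · · · · ·
    · · · · · · · · · · ·
    · · · · · · · · · · ·
    · · · · · · · · · · ·
    · · · · · · · · · · ·
    · · · · · · · · · · ·
    · · · · · · · · · · ·

Answer: 41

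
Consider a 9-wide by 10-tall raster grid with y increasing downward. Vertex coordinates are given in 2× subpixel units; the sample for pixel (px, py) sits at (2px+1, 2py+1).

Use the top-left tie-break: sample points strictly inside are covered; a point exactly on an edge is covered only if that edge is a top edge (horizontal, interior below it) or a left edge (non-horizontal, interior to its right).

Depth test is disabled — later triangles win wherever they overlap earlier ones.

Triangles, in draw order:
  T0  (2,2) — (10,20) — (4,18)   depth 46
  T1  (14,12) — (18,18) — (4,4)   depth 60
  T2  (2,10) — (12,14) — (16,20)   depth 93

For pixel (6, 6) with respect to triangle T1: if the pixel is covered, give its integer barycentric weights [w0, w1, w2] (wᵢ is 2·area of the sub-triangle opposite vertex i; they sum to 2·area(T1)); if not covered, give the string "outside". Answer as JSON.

T0:
  2·area = 92
  edge (2, 2)→(10, 20): d=(8,18) right/bottom  bias=-1
  edge (10, 20)→(4, 18): d=(-6,-2) top-left  bias=+0
  edge (4, 18)→(2, 2): d=(-2,-16) top-left  bias=+0
    (1,2)@(3, 5): e=[6,76,10] → X
    (2,2)@(5, 5): e=[-30,80,42] → .
    (1,3)@(3, 7): e=[22,64,6] → X
    (2,3)@(5, 7): e=[-14,68,38] → .
    (1,4)@(3, 9): e=[38,52,2] → X
    (2,4)@(5, 9): e=[2,56,34] → X
    (3,4)@(7, 9): e=[-34,60,66] → .
    (1,5)@(3, 11): e=[54,40,-2] → .
    (2,5)@(5, 11): e=[18,44,30] → X
    (3,5)@(7, 11): e=[-18,48,62] → .
    (2,6)@(5, 13): e=[34,32,26] → X
    (3,6)@(7, 13): e=[-2,36,58] → .
    (0,8)@(1, 17): e=[138,0,-46] → .  [on edge]
    (3,9)@(7, 19): e=[46,0,46] → X  [on edge]
  covered (12 px):
    . . . . . . . . .
    . . . . . . . . .
    . X . . . . . . .
    . X . . . . . . .
    . X X . . . . . .
    . . X . . . . . .
    . . X . . . . . .
    . . X X . . . . .
    . . X X . . . . .
    . . . X X . . . .
T1:
  2·area = 28
  edge (14, 12)→(18, 18): d=(4,6) right/bottom  bias=-1
  edge (18, 18)→(4, 4): d=(-14,-14) top-left  bias=+0
  edge (4, 4)→(14, 12): d=(10,8) right/bottom  bias=-1
    (0,0)@(1, 1): e=[34,0,-6] → .  [on edge]
    (1,1)@(3, 3): e=[30,0,-2] → .  [on edge]
    (2,2)@(5, 5): e=[26,0,2] → X  [on edge]
    (3,2)@(7, 5): e=[14,28,-14] → .
    (2,3)@(5, 7): e=[34,-28,22] → .
    (3,3)@(7, 7): e=[22,0,6] → X  [on edge]
    (4,3)@(9, 7): e=[10,28,-10] → .
    (3,4)@(7, 9): e=[30,-28,26] → .
    (4,4)@(9, 9): e=[18,0,10] → X  [on edge]
    (5,4)@(11, 9): e=[6,28,-6] → .
    (4,5)@(9, 11): e=[26,-28,30] → .
    (5,5)@(11, 11): e=[14,0,14] → X  [on edge]
    (6,6)@(13, 13): e=[10,0,18] → X  [on edge]
    (7,7)@(15, 15): e=[6,0,22] → X  [on edge]
    (8,8)@(17, 17): e=[2,0,26] → X  [on edge]
  covered (7 px):
    . . . . . . . . .
    . . . . . . . . .
    . . X . . . . . .
    . . . X . . . . .
    . . . . X . . . .
    . . . . . X . . .
    . . . . . . X . .
    . . . . . . . X .
    . . . . . . . . X
    . . . . . . . . .
T2:
  2·area = 44
  edge (2, 10)→(12, 14): d=(10,4) right/bottom  bias=-1
  edge (12, 14)→(16, 20): d=(4,6) right/bottom  bias=-1
  edge (16, 20)→(2, 10): d=(-14,-10) top-left  bias=+0
    (3,6)@(7, 13): e=[10,26,8] → X
    (4,6)@(9, 13): e=[2,14,28] → X
    (5,6)@(11, 13): e=[-6,2,48] → .
    (3,7)@(7, 15): e=[30,34,-20] → .
    (4,7)@(9, 15): e=[22,22,0] → X  [on edge]
    (5,7)@(11, 15): e=[14,10,20] → X
    (6,7)@(13, 15): e=[6,-2,40] → .
    (4,8)@(9, 17): e=[42,30,-28] → .
    (5,8)@(11, 17): e=[34,18,-8] → .
    (6,8)@(13, 17): e=[26,6,12] → X
    (7,8)@(15, 17): e=[18,-6,32] → .
    (6,9)@(13, 19): e=[46,14,-16] → .
  covered (6 px):
    . . . . . . . . .
    . . . . . . . . .
    . . . . . . . . .
    . . . . . . . . .
    . . . . . . . . .
    . . . . . . . . .
    . . . X X . . . .
    . . . . X X . . .
    . . . . . . X . .
    . . . . . . . X .

Final: [0,18,10]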